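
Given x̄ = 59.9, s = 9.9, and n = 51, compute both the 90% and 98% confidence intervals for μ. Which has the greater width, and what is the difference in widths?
98% CI is wider by 2.01

df = 50
90% CI: t* = 1.676, (57.58, 62.22), width = 2 · t* · s/√n = 4.65
98% CI: t* = 2.403, (56.57, 63.23), width = 2 · t* · s/√n = 6.66

The 98% CI is wider by 6.66 - 4.65 = 2.01.
Higher confidence requires a wider interval.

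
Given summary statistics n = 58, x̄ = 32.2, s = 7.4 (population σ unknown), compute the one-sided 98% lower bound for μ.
μ ≥ 30.16

Lower bound (one-sided):
t* = 2.102 (one-sided for 98%)
Lower bound = x̄ - t* · s/√n = 32.2 - 2.102 · 7.4/√58 = 30.16

We are 98% confident that μ ≥ 30.16.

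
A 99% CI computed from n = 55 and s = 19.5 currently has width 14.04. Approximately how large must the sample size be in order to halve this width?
n ≈ 220

CI width ∝ 1/√n
To reduce width by factor 2, need √n to grow by 2 → need 2² = 4 times as many samples.

Current: n = 55, width = 14.04
New: n = 220, width ≈ 6.83

Width reduced by factor of 14.04/6.83 = 2.06.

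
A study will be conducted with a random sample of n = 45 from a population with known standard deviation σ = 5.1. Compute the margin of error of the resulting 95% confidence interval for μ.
Margin of error = 1.49

Margin of error = z* · σ/√n
= 1.960 · 5.1/√45
= 1.960 · 5.1/6.7082
= 1.49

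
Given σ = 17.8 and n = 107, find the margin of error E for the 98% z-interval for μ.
Margin of error = 4.00

Margin of error = z* · σ/√n
= 2.326 · 17.8/√107
= 2.326 · 17.8/10.3441
= 4.00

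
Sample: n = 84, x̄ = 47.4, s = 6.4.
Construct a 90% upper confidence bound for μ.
μ ≤ 48.30

Upper bound (one-sided):
t* = 1.292 (one-sided for 90%)
Upper bound = x̄ + t* · s/√n = 47.4 + 1.292 · 6.4/√84 = 48.30

We are 90% confident that μ ≤ 48.30.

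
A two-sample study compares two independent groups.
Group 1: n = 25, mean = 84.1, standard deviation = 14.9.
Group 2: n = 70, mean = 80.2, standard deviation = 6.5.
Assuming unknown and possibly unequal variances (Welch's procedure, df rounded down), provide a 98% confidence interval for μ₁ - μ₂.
(-3.72, 11.52)

Difference: x̄₁ - x̄₂ = 3.90
SE = √(s₁²/n₁ + s₂²/n₂) = √(14.9²/25 + 6.5²/70) = 3.0796
df = 27.33 → 27 (Welch–Satterthwaite, rounded down)
t* = 2.473

CI: 3.90 ± 2.473 · 3.0796 = 3.90 ± 7.62 = (-3.72, 11.52)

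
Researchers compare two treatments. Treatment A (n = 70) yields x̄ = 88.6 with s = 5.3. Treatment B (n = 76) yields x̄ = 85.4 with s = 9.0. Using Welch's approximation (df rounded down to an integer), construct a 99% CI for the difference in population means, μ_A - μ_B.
(0.03, 6.37)

Difference: x̄₁ - x̄₂ = 3.20
SE = √(s₁²/n₁ + s₂²/n₂) = √(5.3²/70 + 9.0²/76) = 1.2112
df = 123.14 → 123 (Welch–Satterthwaite, rounded down)
t* = 2.616

CI: 3.20 ± 2.616 · 1.2112 = 3.20 ± 3.17 = (0.03, 6.37)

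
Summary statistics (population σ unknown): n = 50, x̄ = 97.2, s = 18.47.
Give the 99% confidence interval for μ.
(90.20, 104.20)

t-interval (σ unknown):
df = n - 1 = 49
t* = 2.680 for 99% confidence

Margin of error = t* · s/√n = 2.680 · 18.47/√50 = 7.00

CI: (90.20, 104.20)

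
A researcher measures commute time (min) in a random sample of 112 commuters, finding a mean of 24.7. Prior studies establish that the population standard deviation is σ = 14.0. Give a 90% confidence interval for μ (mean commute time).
(22.52, 26.88)

z-interval (σ known):
z* = 1.645 for 90% confidence

Margin of error = z* · σ/√n = 1.645 · 14.0/√112 = 2.18

CI: (24.7 - 2.18, 24.7 + 2.18) = (22.52, 26.88)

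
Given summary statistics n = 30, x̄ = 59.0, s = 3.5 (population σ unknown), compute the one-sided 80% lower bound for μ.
μ ≥ 58.45

Lower bound (one-sided):
t* = 0.854 (one-sided for 80%)
Lower bound = x̄ - t* · s/√n = 59.0 - 0.854 · 3.5/√30 = 58.45

We are 80% confident that μ ≥ 58.45.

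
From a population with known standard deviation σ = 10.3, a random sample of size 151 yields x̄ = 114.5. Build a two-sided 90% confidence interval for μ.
(113.12, 115.88)

z-interval (σ known):
z* = 1.645 for 90% confidence

Margin of error = z* · σ/√n = 1.645 · 10.3/√151 = 1.38

CI: (114.5 - 1.38, 114.5 + 1.38) = (113.12, 115.88)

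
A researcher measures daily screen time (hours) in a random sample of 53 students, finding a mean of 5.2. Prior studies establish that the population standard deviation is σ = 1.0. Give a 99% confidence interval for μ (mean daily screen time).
(4.85, 5.55)

z-interval (σ known):
z* = 2.576 for 99% confidence

Margin of error = z* · σ/√n = 2.576 · 1.0/√53 = 0.35

CI: (5.2 - 0.35, 5.2 + 0.35) = (4.85, 5.55)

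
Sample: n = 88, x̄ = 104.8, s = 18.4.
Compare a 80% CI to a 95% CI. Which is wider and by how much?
95% CI is wider by 2.74

df = 87
80% CI: t* = 1.291, (102.27, 107.33), width = 2 · t* · s/√n = 5.06
95% CI: t* = 1.988, (100.90, 108.70), width = 2 · t* · s/√n = 7.80

The 95% CI is wider by 7.80 - 5.06 = 2.74.
Higher confidence requires a wider interval.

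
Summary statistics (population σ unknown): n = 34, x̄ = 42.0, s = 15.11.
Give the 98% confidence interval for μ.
(35.66, 48.34)

t-interval (σ unknown):
df = n - 1 = 33
t* = 2.445 for 98% confidence

Margin of error = t* · s/√n = 2.445 · 15.11/√34 = 6.34

CI: (35.66, 48.34)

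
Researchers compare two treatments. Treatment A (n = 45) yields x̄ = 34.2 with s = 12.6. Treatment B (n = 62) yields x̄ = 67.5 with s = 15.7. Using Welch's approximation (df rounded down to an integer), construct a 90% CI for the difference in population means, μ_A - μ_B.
(-37.85, -28.75)

Difference: x̄₁ - x̄₂ = -33.30
SE = √(s₁²/n₁ + s₂²/n₂) = √(12.6²/45 + 15.7²/62) = 2.7393
df = 103.88 → 103 (Welch–Satterthwaite, rounded down)
t* = 1.660

CI: -33.30 ± 1.660 · 2.7393 = -33.30 ± 4.55 = (-37.85, -28.75)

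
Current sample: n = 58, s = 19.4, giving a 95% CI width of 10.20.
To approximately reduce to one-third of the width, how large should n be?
n ≈ 522

CI width ∝ 1/√n
To reduce width by factor 3, need √n to grow by 3 → need 3² = 9 times as many samples.

Current: n = 58, width = 10.20
New: n = 522, width ≈ 3.34

Width reduced by factor of 10.20/3.34 = 3.05.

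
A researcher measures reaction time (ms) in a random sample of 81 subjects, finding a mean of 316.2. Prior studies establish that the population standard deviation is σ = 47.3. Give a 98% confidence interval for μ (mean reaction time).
(303.98, 328.42)

z-interval (σ known):
z* = 2.326 for 98% confidence

Margin of error = z* · σ/√n = 2.326 · 47.3/√81 = 12.22

CI: (316.2 - 12.22, 316.2 + 12.22) = (303.98, 328.42)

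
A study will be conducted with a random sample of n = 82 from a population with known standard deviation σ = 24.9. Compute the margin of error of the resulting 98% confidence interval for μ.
Margin of error = 6.40

Margin of error = z* · σ/√n
= 2.326 · 24.9/√82
= 2.326 · 24.9/9.0554
= 6.40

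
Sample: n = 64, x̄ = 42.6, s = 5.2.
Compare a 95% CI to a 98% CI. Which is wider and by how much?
98% CI is wider by 0.50

df = 63
95% CI: t* = 1.998, (41.30, 43.90), width = 2 · t* · s/√n = 2.60
98% CI: t* = 2.387, (41.05, 44.15), width = 2 · t* · s/√n = 3.10

The 98% CI is wider by 3.10 - 2.60 = 0.50.
Higher confidence requires a wider interval.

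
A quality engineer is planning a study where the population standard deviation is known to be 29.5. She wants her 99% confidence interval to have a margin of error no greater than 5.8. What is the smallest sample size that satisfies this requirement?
n ≥ 172

For margin E ≤ 5.8:
n ≥ (z* · σ / E)²
n ≥ (2.576 · 29.5 / 5.8)²
n ≥ 171.66

Minimum n = 172 (rounding up)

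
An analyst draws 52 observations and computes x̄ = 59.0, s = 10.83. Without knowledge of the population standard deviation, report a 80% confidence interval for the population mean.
(57.05, 60.95)

t-interval (σ unknown):
df = n - 1 = 51
t* = 1.298 for 80% confidence

Margin of error = t* · s/√n = 1.298 · 10.83/√52 = 1.95

CI: (57.05, 60.95)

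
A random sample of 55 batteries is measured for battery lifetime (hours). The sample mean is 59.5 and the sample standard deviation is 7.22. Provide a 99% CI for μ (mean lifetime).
(56.90, 62.10)

t-interval (σ unknown):
df = n - 1 = 54
t* = 2.670 for 99% confidence

Margin of error = t* · s/√n = 2.670 · 7.22/√55 = 2.60

CI: (56.90, 62.10)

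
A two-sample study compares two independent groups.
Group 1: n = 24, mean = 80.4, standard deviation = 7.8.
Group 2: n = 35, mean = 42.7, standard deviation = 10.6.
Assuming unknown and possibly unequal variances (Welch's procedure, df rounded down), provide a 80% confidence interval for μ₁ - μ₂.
(34.59, 40.81)

Difference: x̄₁ - x̄₂ = 37.70
SE = √(s₁²/n₁ + s₂²/n₂) = √(7.8²/24 + 10.6²/35) = 2.3969
df = 56.66 → 56 (Welch–Satterthwaite, rounded down)
t* = 1.297

CI: 37.70 ± 1.297 · 2.3969 = 37.70 ± 3.11 = (34.59, 40.81)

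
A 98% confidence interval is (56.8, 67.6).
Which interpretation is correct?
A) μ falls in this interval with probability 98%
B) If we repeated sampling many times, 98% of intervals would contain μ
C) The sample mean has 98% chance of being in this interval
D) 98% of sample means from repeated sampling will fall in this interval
B

A) Wrong — μ is fixed; the randomness lives in the interval, not in μ.
B) Correct — this is the frequentist long-run coverage interpretation.
C) Wrong — x̄ is observed and sits in the interval by construction.
D) Wrong — coverage applies to intervals containing μ, not to future x̄ values.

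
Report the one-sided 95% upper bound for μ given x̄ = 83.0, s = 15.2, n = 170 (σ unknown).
μ ≤ 84.93

Upper bound (one-sided):
t* = 1.654 (one-sided for 95%)
Upper bound = x̄ + t* · s/√n = 83.0 + 1.654 · 15.2/√170 = 84.93

We are 95% confident that μ ≤ 84.93.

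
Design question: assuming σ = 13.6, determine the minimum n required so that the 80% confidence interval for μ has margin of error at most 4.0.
n ≥ 19

For margin E ≤ 4.0:
n ≥ (z* · σ / E)²
n ≥ (1.282 · 13.6 / 4.0)²
n ≥ 19.00

Minimum n = 19 (rounding up)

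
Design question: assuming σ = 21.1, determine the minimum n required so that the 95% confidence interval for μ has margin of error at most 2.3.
n ≥ 324

For margin E ≤ 2.3:
n ≥ (z* · σ / E)²
n ≥ (1.960 · 21.1 / 2.3)²
n ≥ 323.31

Minimum n = 324 (rounding up)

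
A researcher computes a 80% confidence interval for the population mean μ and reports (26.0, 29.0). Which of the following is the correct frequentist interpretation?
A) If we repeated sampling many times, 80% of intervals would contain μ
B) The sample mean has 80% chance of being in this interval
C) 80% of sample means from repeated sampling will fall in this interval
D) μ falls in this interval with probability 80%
A

A) Correct — this is the frequentist long-run coverage interpretation.
B) Wrong — x̄ is observed and sits in the interval by construction.
C) Wrong — coverage applies to intervals containing μ, not to future x̄ values.
D) Wrong — μ is fixed; the randomness lives in the interval, not in μ.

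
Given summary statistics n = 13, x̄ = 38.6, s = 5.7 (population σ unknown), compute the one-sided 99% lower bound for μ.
μ ≥ 34.36

Lower bound (one-sided):
t* = 2.681 (one-sided for 99%)
Lower bound = x̄ - t* · s/√n = 38.6 - 2.681 · 5.7/√13 = 34.36

We are 99% confident that μ ≥ 34.36.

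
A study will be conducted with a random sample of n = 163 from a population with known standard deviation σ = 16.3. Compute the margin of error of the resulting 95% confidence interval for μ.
Margin of error = 2.50

Margin of error = z* · σ/√n
= 1.960 · 16.3/√163
= 1.960 · 16.3/12.7671
= 2.50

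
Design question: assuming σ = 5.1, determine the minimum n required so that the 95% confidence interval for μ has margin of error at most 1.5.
n ≥ 45

For margin E ≤ 1.5:
n ≥ (z* · σ / E)²
n ≥ (1.960 · 5.1 / 1.5)²
n ≥ 44.41

Minimum n = 45 (rounding up)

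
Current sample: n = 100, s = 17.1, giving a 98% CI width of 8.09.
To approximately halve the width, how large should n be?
n ≈ 400

CI width ∝ 1/√n
To reduce width by factor 2, need √n to grow by 2 → need 2² = 4 times as many samples.

Current: n = 100, width = 8.09
New: n = 400, width ≈ 3.99

Width reduced by factor of 8.09/3.99 = 2.03.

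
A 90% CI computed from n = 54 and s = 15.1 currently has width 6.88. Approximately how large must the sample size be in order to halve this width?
n ≈ 216

CI width ∝ 1/√n
To reduce width by factor 2, need √n to grow by 2 → need 2² = 4 times as many samples.

Current: n = 54, width = 6.88
New: n = 216, width ≈ 3.39

Width reduced by factor of 6.88/3.39 = 2.03.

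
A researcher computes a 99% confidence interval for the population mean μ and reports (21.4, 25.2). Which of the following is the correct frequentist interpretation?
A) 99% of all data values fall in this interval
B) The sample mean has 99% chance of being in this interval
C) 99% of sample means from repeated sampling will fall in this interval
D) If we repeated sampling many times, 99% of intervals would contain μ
D

A) Wrong — a CI is about the parameter μ, not individual data values.
B) Wrong — x̄ is observed and sits in the interval by construction.
C) Wrong — coverage applies to intervals containing μ, not to future x̄ values.
D) Correct — this is the frequentist long-run coverage interpretation.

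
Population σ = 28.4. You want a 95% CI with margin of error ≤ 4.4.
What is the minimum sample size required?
n ≥ 161

For margin E ≤ 4.4:
n ≥ (z* · σ / E)²
n ≥ (1.960 · 28.4 / 4.4)²
n ≥ 160.05

Minimum n = 161 (rounding up)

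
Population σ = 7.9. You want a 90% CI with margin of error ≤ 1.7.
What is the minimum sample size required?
n ≥ 59

For margin E ≤ 1.7:
n ≥ (z* · σ / E)²
n ≥ (1.645 · 7.9 / 1.7)²
n ≥ 58.44

Minimum n = 59 (rounding up)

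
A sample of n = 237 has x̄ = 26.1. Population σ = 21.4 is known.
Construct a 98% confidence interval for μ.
(22.87, 29.33)

z-interval (σ known):
z* = 2.326 for 98% confidence

Margin of error = z* · σ/√n = 2.326 · 21.4/√237 = 3.23

CI: (26.1 - 3.23, 26.1 + 3.23) = (22.87, 29.33)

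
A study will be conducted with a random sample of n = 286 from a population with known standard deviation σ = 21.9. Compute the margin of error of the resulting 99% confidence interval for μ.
Margin of error = 3.34

Margin of error = z* · σ/√n
= 2.576 · 21.9/√286
= 2.576 · 21.9/16.9115
= 3.34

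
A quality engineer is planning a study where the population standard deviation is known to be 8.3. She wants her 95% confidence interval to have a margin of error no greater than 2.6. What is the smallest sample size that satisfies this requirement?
n ≥ 40

For margin E ≤ 2.6:
n ≥ (z* · σ / E)²
n ≥ (1.960 · 8.3 / 2.6)²
n ≥ 39.15

Minimum n = 40 (rounding up)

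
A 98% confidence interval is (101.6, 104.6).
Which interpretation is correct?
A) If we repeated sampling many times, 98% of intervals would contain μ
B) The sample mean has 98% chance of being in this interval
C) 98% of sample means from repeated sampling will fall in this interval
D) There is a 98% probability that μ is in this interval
A

A) Correct — this is the frequentist long-run coverage interpretation.
B) Wrong — x̄ is observed and sits in the interval by construction.
C) Wrong — coverage applies to intervals containing μ, not to future x̄ values.
D) Wrong — μ is fixed; the randomness lives in the interval, not in μ.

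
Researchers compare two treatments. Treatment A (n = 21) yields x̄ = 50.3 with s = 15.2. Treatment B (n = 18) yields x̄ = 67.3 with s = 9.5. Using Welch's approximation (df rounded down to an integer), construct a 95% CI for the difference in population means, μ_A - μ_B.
(-25.13, -8.87)

Difference: x̄₁ - x̄₂ = -17.00
SE = √(s₁²/n₁ + s₂²/n₂) = √(15.2²/21 + 9.5²/18) = 4.0020
df = 34.06 → 34 (Welch–Satterthwaite, rounded down)
t* = 2.032

CI: -17.00 ± 2.032 · 4.0020 = -17.00 ± 8.13 = (-25.13, -8.87)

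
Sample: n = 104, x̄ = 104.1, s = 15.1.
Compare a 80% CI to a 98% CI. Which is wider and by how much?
98% CI is wider by 3.18

df = 103
80% CI: t* = 1.290, (102.19, 106.01), width = 2 · t* · s/√n = 3.82
98% CI: t* = 2.363, (100.60, 107.60), width = 2 · t* · s/√n = 7.00

The 98% CI is wider by 7.00 - 3.82 = 3.18.
Higher confidence requires a wider interval.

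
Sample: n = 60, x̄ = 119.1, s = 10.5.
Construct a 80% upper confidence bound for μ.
μ ≤ 120.25

Upper bound (one-sided):
t* = 0.848 (one-sided for 80%)
Upper bound = x̄ + t* · s/√n = 119.1 + 0.848 · 10.5/√60 = 120.25

We are 80% confident that μ ≤ 120.25.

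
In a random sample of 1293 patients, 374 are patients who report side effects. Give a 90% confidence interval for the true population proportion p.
(0.269, 0.310)

Proportion CI:
p̂ = 374/1293 = 0.28925
SE = √(p̂(1-p̂)/n) = √(0.28925 · 0.71075 / 1293) = 0.01261

z* = 1.645
Margin = z* · SE = 1.645 · 0.01261 = 0.0207

CI: 0.28925 ± 0.0207 = (0.269, 0.310)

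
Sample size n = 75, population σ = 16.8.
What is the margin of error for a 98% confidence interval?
Margin of error = 4.51

Margin of error = z* · σ/√n
= 2.326 · 16.8/√75
= 2.326 · 16.8/8.6603
= 4.51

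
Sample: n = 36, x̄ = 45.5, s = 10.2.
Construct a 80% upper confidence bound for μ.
μ ≤ 46.95

Upper bound (one-sided):
t* = 0.852 (one-sided for 80%)
Upper bound = x̄ + t* · s/√n = 45.5 + 0.852 · 10.2/√36 = 46.95

We are 80% confident that μ ≤ 46.95.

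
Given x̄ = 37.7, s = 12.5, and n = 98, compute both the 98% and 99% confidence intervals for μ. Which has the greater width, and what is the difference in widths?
99% CI is wider by 0.66

df = 97
98% CI: t* = 2.365, (34.71, 40.69), width = 2 · t* · s/√n = 5.97
99% CI: t* = 2.627, (34.38, 41.02), width = 2 · t* · s/√n = 6.63

The 99% CI is wider by 6.63 - 5.97 = 0.66.
Higher confidence requires a wider interval.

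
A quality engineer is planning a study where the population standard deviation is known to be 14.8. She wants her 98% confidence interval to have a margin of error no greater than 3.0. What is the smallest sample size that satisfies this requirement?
n ≥ 132

For margin E ≤ 3.0:
n ≥ (z* · σ / E)²
n ≥ (2.326 · 14.8 / 3.0)²
n ≥ 131.67

Minimum n = 132 (rounding up)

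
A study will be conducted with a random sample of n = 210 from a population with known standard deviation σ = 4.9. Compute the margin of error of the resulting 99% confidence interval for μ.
Margin of error = 0.87

Margin of error = z* · σ/√n
= 2.576 · 4.9/√210
= 2.576 · 4.9/14.4914
= 0.87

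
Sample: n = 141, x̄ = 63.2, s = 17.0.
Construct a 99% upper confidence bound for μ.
μ ≤ 66.57

Upper bound (one-sided):
t* = 2.353 (one-sided for 99%)
Upper bound = x̄ + t* · s/√n = 63.2 + 2.353 · 17.0/√141 = 66.57

We are 99% confident that μ ≤ 66.57.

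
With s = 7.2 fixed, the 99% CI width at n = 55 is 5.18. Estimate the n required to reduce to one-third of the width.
n ≈ 495

CI width ∝ 1/√n
To reduce width by factor 3, need √n to grow by 3 → need 3² = 9 times as many samples.

Current: n = 55, width = 5.18
New: n = 495, width ≈ 1.67

Width reduced by factor of 5.18/1.67 = 3.10.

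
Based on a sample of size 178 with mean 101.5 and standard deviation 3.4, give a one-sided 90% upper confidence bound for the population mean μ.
μ ≤ 101.83

Upper bound (one-sided):
t* = 1.286 (one-sided for 90%)
Upper bound = x̄ + t* · s/√n = 101.5 + 1.286 · 3.4/√178 = 101.83

We are 90% confident that μ ≤ 101.83.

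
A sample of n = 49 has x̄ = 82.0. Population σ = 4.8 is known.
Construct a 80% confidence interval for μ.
(81.12, 82.88)

z-interval (σ known):
z* = 1.282 for 80% confidence

Margin of error = z* · σ/√n = 1.282 · 4.8/√49 = 0.88

CI: (82.0 - 0.88, 82.0 + 0.88) = (81.12, 82.88)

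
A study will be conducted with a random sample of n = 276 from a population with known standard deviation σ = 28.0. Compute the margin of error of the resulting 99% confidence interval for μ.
Margin of error = 4.34

Margin of error = z* · σ/√n
= 2.576 · 28.0/√276
= 2.576 · 28.0/16.6132
= 4.34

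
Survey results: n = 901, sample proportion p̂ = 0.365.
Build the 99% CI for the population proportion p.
(0.324, 0.406)

Proportion CI:
SE = √(p̂(1-p̂)/n) = √(0.365 · 0.635 / 901) = 0.01604

z* = 2.576
Margin = z* · SE = 2.576 · 0.01604 = 0.0413

CI: 0.365 ± 0.0413 = (0.324, 0.406)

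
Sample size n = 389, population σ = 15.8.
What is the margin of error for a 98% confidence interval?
Margin of error = 1.86

Margin of error = z* · σ/√n
= 2.326 · 15.8/√389
= 2.326 · 15.8/19.7231
= 1.86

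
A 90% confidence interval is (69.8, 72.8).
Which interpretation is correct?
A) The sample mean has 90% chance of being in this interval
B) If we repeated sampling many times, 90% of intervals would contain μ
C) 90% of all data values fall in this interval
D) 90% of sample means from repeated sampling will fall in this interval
B

A) Wrong — x̄ is observed and sits in the interval by construction.
B) Correct — this is the frequentist long-run coverage interpretation.
C) Wrong — a CI is about the parameter μ, not individual data values.
D) Wrong — coverage applies to intervals containing μ, not to future x̄ values.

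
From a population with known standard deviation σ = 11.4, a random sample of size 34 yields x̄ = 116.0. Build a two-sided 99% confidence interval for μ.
(110.96, 121.04)

z-interval (σ known):
z* = 2.576 for 99% confidence

Margin of error = z* · σ/√n = 2.576 · 11.4/√34 = 5.04

CI: (116.0 - 5.04, 116.0 + 5.04) = (110.96, 121.04)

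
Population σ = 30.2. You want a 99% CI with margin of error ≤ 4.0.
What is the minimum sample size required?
n ≥ 379

For margin E ≤ 4.0:
n ≥ (z* · σ / E)²
n ≥ (2.576 · 30.2 / 4.0)²
n ≥ 378.26

Minimum n = 379 (rounding up)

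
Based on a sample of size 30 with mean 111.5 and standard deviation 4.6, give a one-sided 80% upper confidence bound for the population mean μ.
μ ≤ 112.22

Upper bound (one-sided):
t* = 0.854 (one-sided for 80%)
Upper bound = x̄ + t* · s/√n = 111.5 + 0.854 · 4.6/√30 = 112.22

We are 80% confident that μ ≤ 112.22.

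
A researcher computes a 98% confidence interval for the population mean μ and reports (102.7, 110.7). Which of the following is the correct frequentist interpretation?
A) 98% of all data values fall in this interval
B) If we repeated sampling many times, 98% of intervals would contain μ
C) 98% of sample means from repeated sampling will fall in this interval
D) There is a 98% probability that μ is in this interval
B

A) Wrong — a CI is about the parameter μ, not individual data values.
B) Correct — this is the frequentist long-run coverage interpretation.
C) Wrong — coverage applies to intervals containing μ, not to future x̄ values.
D) Wrong — μ is fixed; the randomness lives in the interval, not in μ.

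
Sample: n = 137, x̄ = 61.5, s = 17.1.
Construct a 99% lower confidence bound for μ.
μ ≥ 58.06

Lower bound (one-sided):
t* = 2.354 (one-sided for 99%)
Lower bound = x̄ - t* · s/√n = 61.5 - 2.354 · 17.1/√137 = 58.06

We are 99% confident that μ ≥ 58.06.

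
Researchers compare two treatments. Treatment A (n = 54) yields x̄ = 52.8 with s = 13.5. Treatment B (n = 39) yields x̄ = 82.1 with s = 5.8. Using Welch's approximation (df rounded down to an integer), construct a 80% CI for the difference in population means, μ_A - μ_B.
(-31.96, -26.64)

Difference: x̄₁ - x̄₂ = -29.30
SE = √(s₁²/n₁ + s₂²/n₂) = √(13.5²/54 + 5.8²/39) = 2.0585
df = 76.58 → 76 (Welch–Satterthwaite, rounded down)
t* = 1.293

CI: -29.30 ± 1.293 · 2.0585 = -29.30 ± 2.66 = (-31.96, -26.64)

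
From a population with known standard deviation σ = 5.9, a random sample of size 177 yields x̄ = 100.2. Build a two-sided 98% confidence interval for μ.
(99.17, 101.23)

z-interval (σ known):
z* = 2.326 for 98% confidence

Margin of error = z* · σ/√n = 2.326 · 5.9/√177 = 1.03

CI: (100.2 - 1.03, 100.2 + 1.03) = (99.17, 101.23)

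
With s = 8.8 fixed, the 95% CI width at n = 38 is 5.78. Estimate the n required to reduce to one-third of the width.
n ≈ 342

CI width ∝ 1/√n
To reduce width by factor 3, need √n to grow by 3 → need 3² = 9 times as many samples.

Current: n = 38, width = 5.78
New: n = 342, width ≈ 1.87

Width reduced by factor of 5.78/1.87 = 3.09.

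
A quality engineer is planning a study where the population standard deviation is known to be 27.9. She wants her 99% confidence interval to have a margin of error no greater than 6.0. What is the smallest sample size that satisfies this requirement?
n ≥ 144

For margin E ≤ 6.0:
n ≥ (z* · σ / E)²
n ≥ (2.576 · 27.9 / 6.0)²
n ≥ 143.48

Minimum n = 144 (rounding up)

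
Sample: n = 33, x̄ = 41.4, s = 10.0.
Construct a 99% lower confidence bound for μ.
μ ≥ 37.14

Lower bound (one-sided):
t* = 2.449 (one-sided for 99%)
Lower bound = x̄ - t* · s/√n = 41.4 - 2.449 · 10.0/√33 = 37.14

We are 99% confident that μ ≥ 37.14.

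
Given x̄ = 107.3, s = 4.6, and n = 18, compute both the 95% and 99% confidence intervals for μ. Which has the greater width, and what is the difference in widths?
99% CI is wider by 1.70

df = 17
95% CI: t* = 2.110, (105.01, 109.59), width = 2 · t* · s/√n = 4.58
99% CI: t* = 2.898, (104.16, 110.44), width = 2 · t* · s/√n = 6.28

The 99% CI is wider by 6.28 - 4.58 = 1.70.
Higher confidence requires a wider interval.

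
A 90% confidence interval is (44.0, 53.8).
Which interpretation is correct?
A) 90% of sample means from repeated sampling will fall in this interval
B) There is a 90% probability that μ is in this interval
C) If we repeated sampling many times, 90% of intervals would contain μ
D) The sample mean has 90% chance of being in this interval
C

A) Wrong — coverage applies to intervals containing μ, not to future x̄ values.
B) Wrong — μ is fixed; the randomness lives in the interval, not in μ.
C) Correct — this is the frequentist long-run coverage interpretation.
D) Wrong — x̄ is observed and sits in the interval by construction.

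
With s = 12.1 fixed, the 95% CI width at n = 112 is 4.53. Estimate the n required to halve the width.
n ≈ 448

CI width ∝ 1/√n
To reduce width by factor 2, need √n to grow by 2 → need 2² = 4 times as many samples.

Current: n = 112, width = 4.53
New: n = 448, width ≈ 2.25

Width reduced by factor of 4.53/2.25 = 2.01.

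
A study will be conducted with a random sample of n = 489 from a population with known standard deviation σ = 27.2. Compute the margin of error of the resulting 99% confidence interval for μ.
Margin of error = 3.17

Margin of error = z* · σ/√n
= 2.576 · 27.2/√489
= 2.576 · 27.2/22.1133
= 3.17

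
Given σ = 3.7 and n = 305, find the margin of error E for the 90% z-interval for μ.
Margin of error = 0.35

Margin of error = z* · σ/√n
= 1.645 · 3.7/√305
= 1.645 · 3.7/17.4642
= 0.35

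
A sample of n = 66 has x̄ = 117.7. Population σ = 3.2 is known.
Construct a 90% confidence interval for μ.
(117.05, 118.35)

z-interval (σ known):
z* = 1.645 for 90% confidence

Margin of error = z* · σ/√n = 1.645 · 3.2/√66 = 0.65

CI: (117.7 - 0.65, 117.7 + 0.65) = (117.05, 118.35)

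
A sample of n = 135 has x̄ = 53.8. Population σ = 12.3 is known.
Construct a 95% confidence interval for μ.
(51.73, 55.87)

z-interval (σ known):
z* = 1.960 for 95% confidence

Margin of error = z* · σ/√n = 1.960 · 12.3/√135 = 2.07

CI: (53.8 - 2.07, 53.8 + 2.07) = (51.73, 55.87)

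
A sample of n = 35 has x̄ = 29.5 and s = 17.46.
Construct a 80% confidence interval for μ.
(25.64, 33.36)

t-interval (σ unknown):
df = n - 1 = 34
t* = 1.307 for 80% confidence

Margin of error = t* · s/√n = 1.307 · 17.46/√35 = 3.86

CI: (25.64, 33.36)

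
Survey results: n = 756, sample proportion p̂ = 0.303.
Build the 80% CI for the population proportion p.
(0.282, 0.324)

Proportion CI:
SE = √(p̂(1-p̂)/n) = √(0.303 · 0.697 / 756) = 0.01671

z* = 1.282
Margin = z* · SE = 1.282 · 0.01671 = 0.0214

CI: 0.303 ± 0.0214 = (0.282, 0.324)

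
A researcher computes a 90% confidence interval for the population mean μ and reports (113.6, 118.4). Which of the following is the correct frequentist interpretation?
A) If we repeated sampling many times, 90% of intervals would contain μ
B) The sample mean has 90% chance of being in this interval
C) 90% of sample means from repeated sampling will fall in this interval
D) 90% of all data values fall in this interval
A

A) Correct — this is the frequentist long-run coverage interpretation.
B) Wrong — x̄ is observed and sits in the interval by construction.
C) Wrong — coverage applies to intervals containing μ, not to future x̄ values.
D) Wrong — a CI is about the parameter μ, not individual data values.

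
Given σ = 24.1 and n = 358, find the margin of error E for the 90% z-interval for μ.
Margin of error = 2.10

Margin of error = z* · σ/√n
= 1.645 · 24.1/√358
= 1.645 · 24.1/18.9209
= 2.10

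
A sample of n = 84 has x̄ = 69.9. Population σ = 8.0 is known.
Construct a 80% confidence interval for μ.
(68.78, 71.02)

z-interval (σ known):
z* = 1.282 for 80% confidence

Margin of error = z* · σ/√n = 1.282 · 8.0/√84 = 1.12

CI: (69.9 - 1.12, 69.9 + 1.12) = (68.78, 71.02)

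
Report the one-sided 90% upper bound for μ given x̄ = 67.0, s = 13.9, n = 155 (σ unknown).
μ ≤ 68.44

Upper bound (one-sided):
t* = 1.287 (one-sided for 90%)
Upper bound = x̄ + t* · s/√n = 67.0 + 1.287 · 13.9/√155 = 68.44

We are 90% confident that μ ≤ 68.44.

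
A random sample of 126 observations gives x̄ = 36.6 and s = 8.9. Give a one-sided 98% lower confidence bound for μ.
μ ≥ 34.95

Lower bound (one-sided):
t* = 2.075 (one-sided for 98%)
Lower bound = x̄ - t* · s/√n = 36.6 - 2.075 · 8.9/√126 = 34.95

We are 98% confident that μ ≥ 34.95.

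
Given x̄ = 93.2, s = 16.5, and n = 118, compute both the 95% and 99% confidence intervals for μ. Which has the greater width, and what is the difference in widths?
99% CI is wider by 1.94

df = 117
95% CI: t* = 1.980, (90.19, 96.21), width = 2 · t* · s/√n = 6.02
99% CI: t* = 2.619, (89.22, 97.18), width = 2 · t* · s/√n = 7.96

The 99% CI is wider by 7.96 - 6.02 = 1.94.
Higher confidence requires a wider interval.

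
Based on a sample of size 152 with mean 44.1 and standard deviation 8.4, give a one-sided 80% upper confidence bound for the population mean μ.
μ ≤ 44.68

Upper bound (one-sided):
t* = 0.844 (one-sided for 80%)
Upper bound = x̄ + t* · s/√n = 44.1 + 0.844 · 8.4/√152 = 44.68

We are 80% confident that μ ≤ 44.68.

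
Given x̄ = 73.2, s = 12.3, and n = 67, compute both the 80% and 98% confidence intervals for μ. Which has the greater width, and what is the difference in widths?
98% CI is wider by 3.27

df = 66
80% CI: t* = 1.295, (71.25, 75.15), width = 2 · t* · s/√n = 3.89
98% CI: t* = 2.384, (69.62, 76.78), width = 2 · t* · s/√n = 7.16

The 98% CI is wider by 7.16 - 3.89 = 3.27.
Higher confidence requires a wider interval.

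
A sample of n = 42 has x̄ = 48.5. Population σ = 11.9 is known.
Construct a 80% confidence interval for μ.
(46.15, 50.85)

z-interval (σ known):
z* = 1.282 for 80% confidence

Margin of error = z* · σ/√n = 1.282 · 11.9/√42 = 2.35

CI: (48.5 - 2.35, 48.5 + 2.35) = (46.15, 50.85)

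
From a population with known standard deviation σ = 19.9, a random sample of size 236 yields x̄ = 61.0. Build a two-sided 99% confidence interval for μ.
(57.66, 64.34)

z-interval (σ known):
z* = 2.576 for 99% confidence

Margin of error = z* · σ/√n = 2.576 · 19.9/√236 = 3.34

CI: (61.0 - 3.34, 61.0 + 3.34) = (57.66, 64.34)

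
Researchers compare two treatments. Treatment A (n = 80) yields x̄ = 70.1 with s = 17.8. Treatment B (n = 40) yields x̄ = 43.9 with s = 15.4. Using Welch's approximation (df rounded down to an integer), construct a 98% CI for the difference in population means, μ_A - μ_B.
(18.75, 33.65)

Difference: x̄₁ - x̄₂ = 26.20
SE = √(s₁²/n₁ + s₂²/n₂) = √(17.8²/80 + 15.4²/40) = 3.1448
df = 88.92 → 88 (Welch–Satterthwaite, rounded down)
t* = 2.369

CI: 26.20 ± 2.369 · 3.1448 = 26.20 ± 7.45 = (18.75, 33.65)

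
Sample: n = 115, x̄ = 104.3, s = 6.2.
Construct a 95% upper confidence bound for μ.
μ ≤ 105.26

Upper bound (one-sided):
t* = 1.658 (one-sided for 95%)
Upper bound = x̄ + t* · s/√n = 104.3 + 1.658 · 6.2/√115 = 105.26

We are 95% confident that μ ≤ 105.26.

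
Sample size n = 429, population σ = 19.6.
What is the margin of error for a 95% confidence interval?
Margin of error = 1.85

Margin of error = z* · σ/√n
= 1.960 · 19.6/√429
= 1.960 · 19.6/20.7123
= 1.85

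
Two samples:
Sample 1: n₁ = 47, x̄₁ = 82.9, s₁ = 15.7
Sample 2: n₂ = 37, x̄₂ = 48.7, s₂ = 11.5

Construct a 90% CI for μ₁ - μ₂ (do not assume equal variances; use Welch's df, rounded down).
(29.26, 39.14)

Difference: x̄₁ - x̄₂ = 34.20
SE = √(s₁²/n₁ + s₂²/n₂) = √(15.7²/47 + 11.5²/37) = 2.9696
df = 81.62 → 81 (Welch–Satterthwaite, rounded down)
t* = 1.664

CI: 34.20 ± 1.664 · 2.9696 = 34.20 ± 4.94 = (29.26, 39.14)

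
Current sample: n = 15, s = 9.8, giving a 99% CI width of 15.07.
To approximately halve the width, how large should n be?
n ≈ 60

CI width ∝ 1/√n
To reduce width by factor 2, need √n to grow by 2 → need 2² = 4 times as many samples.

Current: n = 15, width = 15.07
New: n = 60, width ≈ 6.74

Width reduced by factor of 15.07/6.74 = 2.24.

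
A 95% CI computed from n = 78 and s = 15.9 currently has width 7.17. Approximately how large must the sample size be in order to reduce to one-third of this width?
n ≈ 702

CI width ∝ 1/√n
To reduce width by factor 3, need √n to grow by 3 → need 3² = 9 times as many samples.

Current: n = 78, width = 7.17
New: n = 702, width ≈ 2.36

Width reduced by factor of 7.17/2.36 = 3.04.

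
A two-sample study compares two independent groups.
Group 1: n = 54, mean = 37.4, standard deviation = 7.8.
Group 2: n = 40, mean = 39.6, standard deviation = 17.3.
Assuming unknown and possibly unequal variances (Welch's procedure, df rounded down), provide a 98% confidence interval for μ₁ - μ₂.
(-9.25, 4.85)

Difference: x̄₁ - x̄₂ = -2.20
SE = √(s₁²/n₁ + s₂²/n₂) = √(7.8²/54 + 17.3²/40) = 2.9341
df = 50.78 → 50 (Welch–Satterthwaite, rounded down)
t* = 2.403

CI: -2.20 ± 2.403 · 2.9341 = -2.20 ± 7.05 = (-9.25, 4.85)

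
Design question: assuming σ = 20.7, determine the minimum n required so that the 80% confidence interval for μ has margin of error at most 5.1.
n ≥ 28

For margin E ≤ 5.1:
n ≥ (z* · σ / E)²
n ≥ (1.282 · 20.7 / 5.1)²
n ≥ 27.08

Minimum n = 28 (rounding up)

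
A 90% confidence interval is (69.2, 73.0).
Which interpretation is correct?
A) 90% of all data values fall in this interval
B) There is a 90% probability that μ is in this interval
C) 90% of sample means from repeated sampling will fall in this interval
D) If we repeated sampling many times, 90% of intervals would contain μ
D

A) Wrong — a CI is about the parameter μ, not individual data values.
B) Wrong — μ is fixed; the randomness lives in the interval, not in μ.
C) Wrong — coverage applies to intervals containing μ, not to future x̄ values.
D) Correct — this is the frequentist long-run coverage interpretation.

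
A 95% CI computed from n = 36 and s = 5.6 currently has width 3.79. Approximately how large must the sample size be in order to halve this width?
n ≈ 144

CI width ∝ 1/√n
To reduce width by factor 2, need √n to grow by 2 → need 2² = 4 times as many samples.

Current: n = 36, width = 3.79
New: n = 144, width ≈ 1.85

Width reduced by factor of 3.79/1.85 = 2.05.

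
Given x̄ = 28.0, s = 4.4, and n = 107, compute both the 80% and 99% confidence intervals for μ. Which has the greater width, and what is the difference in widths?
99% CI is wider by 1.13

df = 106
80% CI: t* = 1.290, (27.45, 28.55), width = 2 · t* · s/√n = 1.10
99% CI: t* = 2.623, (26.88, 29.12), width = 2 · t* · s/√n = 2.23

The 99% CI is wider by 2.23 - 1.10 = 1.13.
Higher confidence requires a wider interval.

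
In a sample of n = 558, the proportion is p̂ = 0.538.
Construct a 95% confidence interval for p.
(0.497, 0.579)

Proportion CI:
SE = √(p̂(1-p̂)/n) = √(0.538 · 0.462 / 558) = 0.02111

z* = 1.960
Margin = z* · SE = 1.960 · 0.02111 = 0.0414

CI: 0.538 ± 0.0414 = (0.497, 0.579)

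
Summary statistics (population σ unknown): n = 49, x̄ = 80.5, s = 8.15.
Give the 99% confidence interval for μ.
(77.38, 83.62)

t-interval (σ unknown):
df = n - 1 = 48
t* = 2.682 for 99% confidence

Margin of error = t* · s/√n = 2.682 · 8.15/√49 = 3.12

CI: (77.38, 83.62)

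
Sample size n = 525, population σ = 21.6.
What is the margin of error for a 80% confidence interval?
Margin of error = 1.21

Margin of error = z* · σ/√n
= 1.282 · 21.6/√525
= 1.282 · 21.6/22.9129
= 1.21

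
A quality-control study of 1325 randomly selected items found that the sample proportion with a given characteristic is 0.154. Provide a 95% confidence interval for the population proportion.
(0.135, 0.173)

Proportion CI:
SE = √(p̂(1-p̂)/n) = √(0.154 · 0.846 / 1325) = 0.00992

z* = 1.960
Margin = z* · SE = 1.960 · 0.00992 = 0.0194

CI: 0.154 ± 0.0194 = (0.135, 0.173)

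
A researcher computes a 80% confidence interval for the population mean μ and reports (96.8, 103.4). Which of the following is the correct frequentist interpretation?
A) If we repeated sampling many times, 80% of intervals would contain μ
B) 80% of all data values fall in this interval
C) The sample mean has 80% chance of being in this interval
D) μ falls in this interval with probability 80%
A

A) Correct — this is the frequentist long-run coverage interpretation.
B) Wrong — a CI is about the parameter μ, not individual data values.
C) Wrong — x̄ is observed and sits in the interval by construction.
D) Wrong — μ is fixed; the randomness lives in the interval, not in μ.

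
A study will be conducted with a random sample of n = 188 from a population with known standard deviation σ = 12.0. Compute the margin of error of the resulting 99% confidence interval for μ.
Margin of error = 2.25

Margin of error = z* · σ/√n
= 2.576 · 12.0/√188
= 2.576 · 12.0/13.7113
= 2.25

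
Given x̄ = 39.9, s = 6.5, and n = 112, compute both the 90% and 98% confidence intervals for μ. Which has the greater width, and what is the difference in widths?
98% CI is wider by 0.86

df = 111
90% CI: t* = 1.659, (38.88, 40.92), width = 2 · t* · s/√n = 2.04
98% CI: t* = 2.360, (38.45, 41.35), width = 2 · t* · s/√n = 2.90

The 98% CI is wider by 2.90 - 2.04 = 0.86.
Higher confidence requires a wider interval.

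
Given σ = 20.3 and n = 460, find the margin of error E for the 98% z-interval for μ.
Margin of error = 2.20

Margin of error = z* · σ/√n
= 2.326 · 20.3/√460
= 2.326 · 20.3/21.4476
= 2.20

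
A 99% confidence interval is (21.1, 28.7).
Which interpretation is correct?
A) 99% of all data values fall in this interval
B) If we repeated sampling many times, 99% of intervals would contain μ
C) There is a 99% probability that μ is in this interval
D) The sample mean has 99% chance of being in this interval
B

A) Wrong — a CI is about the parameter μ, not individual data values.
B) Correct — this is the frequentist long-run coverage interpretation.
C) Wrong — μ is fixed; the randomness lives in the interval, not in μ.
D) Wrong — x̄ is observed and sits in the interval by construction.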